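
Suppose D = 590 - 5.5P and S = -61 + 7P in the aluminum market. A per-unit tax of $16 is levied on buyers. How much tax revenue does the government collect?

Tax revenue = 4068.48

Pre-tax equilibrium: P* = 52.08, Q* = 303.56.
Tax on buyers shifts demand to D = 590 − 5.5(P + 16) = 502 - 5.5P.
502 - 5.5P = -61 + 7P gives seller price Ps = 45.04; buyers pay Pb = 45.04 + 16 = 61.04.
New quantity: Q = 590 − 5.5(61.04) = 254.28.
Revenue = 16 × 254.28 = 4068.48.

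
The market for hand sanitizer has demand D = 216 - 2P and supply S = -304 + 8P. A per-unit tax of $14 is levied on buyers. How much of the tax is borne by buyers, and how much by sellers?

Pre-tax equilibrium: P* = 52, Q* = 112.
Tax on buyers shifts demand to D = 216 − 2(P + 14) = 188 - 2P.
188 - 2P = -304 + 8P gives seller price Ps = 49.2; buyers pay Pb = 49.2 + 14 = 63.2.
New quantity: Q = 216 − 2(63.2) = 89.6.
Buyer burden = 63.2 − 52 = 11.2; seller burden = 52 − 49.2 = 2.8.

Buyers bear $11.2, sellers bear $2.8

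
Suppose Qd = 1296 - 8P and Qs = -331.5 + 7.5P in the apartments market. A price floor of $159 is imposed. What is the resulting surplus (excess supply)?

Surplus = 837

Equilibrium price would be P* = 105, so the floor at 159 binds.
At P = 159: Qd = 24, Qs = 861.
Surplus = 861 − 24 = 837.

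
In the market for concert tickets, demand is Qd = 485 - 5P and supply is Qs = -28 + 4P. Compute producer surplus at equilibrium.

Equilibrium: 485 - 5P = -28 + 4P gives P* = 57, Q* = 200.
Supply starts at P = 7 (where Qs = 0).
PS = ½(57 − 7)(200) = 5000.

Producer surplus = 5000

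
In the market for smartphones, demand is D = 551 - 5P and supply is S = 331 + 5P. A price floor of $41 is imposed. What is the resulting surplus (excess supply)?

Equilibrium price would be P* = 22, so the floor at 41 binds.
At P = 41: D = 346, S = 536.
Surplus = 536 − 346 = 190.

Surplus = 190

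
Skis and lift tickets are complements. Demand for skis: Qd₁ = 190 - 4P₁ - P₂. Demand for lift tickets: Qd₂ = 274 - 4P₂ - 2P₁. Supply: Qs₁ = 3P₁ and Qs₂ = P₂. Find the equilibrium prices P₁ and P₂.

P₁ = 676/33, P₂ = 1538/33

Market 1: 190 - 4P₁ - P₂ = 3P₁ → 7P₁ + P₂ = 190.
Market 2: 5P₂ + 2P₁ = 274.
Eliminating P₂: 5×(1) − 1×(2) gives 33P₁ = 676, so P₁ = 676/33.
Back-substitute into (2): P₂ = (274 − 2×676/33) / 5 = 1538/33.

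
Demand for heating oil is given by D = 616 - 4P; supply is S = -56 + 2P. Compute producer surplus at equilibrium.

Equilibrium: 616 - 4P = -56 + 2P gives P* = 112, Q* = 168.
Supply starts at P = 28 (where S = 0).
PS = ½(112 − 28)(168) = 7056.

Producer surplus = 7056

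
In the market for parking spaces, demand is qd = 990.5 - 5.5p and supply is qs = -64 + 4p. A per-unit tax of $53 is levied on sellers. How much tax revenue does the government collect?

Tax revenue = 259064/19

Pre-tax equilibrium: p* = 111, q* = 380.
Tax on sellers shifts supply to qs = -64 + 4(p − 53) = -276 + 4p.
990.5 - 5.5p = -276 + 4p gives buyer price pb = 2533/19; sellers receive ps = 2533/19 − 53 = 1526/19.
New quantity: q = 990.5 − 5.5(2533/19) = 4888/19.
Revenue = 53 × 4888/19 = 259064/19.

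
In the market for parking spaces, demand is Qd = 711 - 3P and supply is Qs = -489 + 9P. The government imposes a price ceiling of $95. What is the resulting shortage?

Shortage = 60

Equilibrium price would be P* = 100, so the ceiling at 95 binds.
At P = 95: Qd = 711 − 3(95) = 426, Qs = -489 + 9(95) = 366.
Shortage = 426 − 366 = 60.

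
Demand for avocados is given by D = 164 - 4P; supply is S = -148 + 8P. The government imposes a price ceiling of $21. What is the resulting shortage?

Shortage = 60

Equilibrium price would be P* = 26, so the ceiling at 21 binds.
At P = 21: D = 164 − 4(21) = 80, S = -148 + 8(21) = 20.
Shortage = 80 − 20 = 60.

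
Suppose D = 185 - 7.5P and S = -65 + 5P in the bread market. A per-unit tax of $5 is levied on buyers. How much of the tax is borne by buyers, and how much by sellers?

Buyers bear $2, sellers bear $3

Pre-tax equilibrium: P* = 20, Q* = 35.
Tax on buyers shifts demand to D = 185 − 7.5(P + 5) = 147.5 - 7.5P.
147.5 - 7.5P = -65 + 5P gives seller price Ps = 17; buyers pay Pb = 17 + 5 = 22.
New quantity: Q = 185 − 7.5(22) = 20.
Buyer burden = 22 − 20 = 2; seller burden = 20 − 17 = 3.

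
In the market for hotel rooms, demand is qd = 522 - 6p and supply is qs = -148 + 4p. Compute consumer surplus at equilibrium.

Consumer surplus = 1200

Equilibrium: 522 - 6p = -148 + 4p gives p* = 67, q* = 120.
Demand choke price (qd = 0): p = 87.
CS = ½(87 − 67)(120) = 1200.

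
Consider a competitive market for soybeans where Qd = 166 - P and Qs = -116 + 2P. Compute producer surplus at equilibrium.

Equilibrium: 166 - P = -116 + 2P gives P* = 94, Q* = 72.
Supply starts at P = 58 (where Qs = 0).
PS = ½(94 − 58)(72) = 1296.

Producer surplus = 1296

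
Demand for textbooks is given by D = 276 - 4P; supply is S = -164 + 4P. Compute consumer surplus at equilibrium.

Consumer surplus = 392

Equilibrium: 276 - 4P = -164 + 4P gives P* = 55, Q* = 56.
Demand choke price (D = 0): P = 69.
CS = ½(69 − 55)(56) = 392.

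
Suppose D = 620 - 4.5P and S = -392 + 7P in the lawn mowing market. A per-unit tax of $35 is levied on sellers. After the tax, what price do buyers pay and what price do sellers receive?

Pre-tax equilibrium: P* = 88, Q* = 224.
Tax on sellers shifts supply to S = -392 + 7(P − 35) = -637 + 7P.
620 - 4.5P = -637 + 7P gives buyer price Pb = 2514/23; sellers receive Ps = 2514/23 − 35 = 1709/23.
New quantity: Q = 620 − 4.5(2514/23) = 2947/23.

Buyers pay 2514/23, sellers receive 1709/23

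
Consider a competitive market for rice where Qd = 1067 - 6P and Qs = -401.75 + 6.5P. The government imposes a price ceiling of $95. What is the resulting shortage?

Equilibrium price would be P* = 117.5, so the ceiling at 95 binds.
At P = 95: Qd = 1067 − 6(95) = 497, Qs = -401.75 + 6.5(95) = 215.75.
Shortage = 497 − 215.75 = 281.25.

Shortage = 281.25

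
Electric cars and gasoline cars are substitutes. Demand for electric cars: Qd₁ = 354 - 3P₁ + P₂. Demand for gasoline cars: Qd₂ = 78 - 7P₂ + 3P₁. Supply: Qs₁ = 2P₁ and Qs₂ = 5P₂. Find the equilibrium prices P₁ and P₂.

Market 1: 354 - 3P₁ + P₂ = 2P₁ → 5P₁ - P₂ = 354.
Market 2: 12P₂ - 3P₁ = 78.
Eliminating P₂: 12×(1) + 1×(2) gives 57P₁ = 4326, so P₁ = 1442/19.
Back-substitute into (2): P₂ = (78 + 3×1442/19) / 12 = 484/19.

P₁ = 1442/19, P₂ = 484/19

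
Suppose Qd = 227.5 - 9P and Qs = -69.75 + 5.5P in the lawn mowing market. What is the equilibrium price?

P* = 20.5

Set Qd = Qs: 227.5 - 9P = -69.75 + 5.5P.
297.25 = 14.5P, so P* = 20.5.
Q* = 227.5 − 9(20.5) = 43.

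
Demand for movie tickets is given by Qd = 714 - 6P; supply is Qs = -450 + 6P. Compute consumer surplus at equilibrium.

Consumer surplus = 1452

Equilibrium: 714 - 6P = -450 + 6P gives P* = 97, Q* = 132.
Demand choke price (Qd = 0): P = 119.
CS = ½(119 − 97)(132) = 1452.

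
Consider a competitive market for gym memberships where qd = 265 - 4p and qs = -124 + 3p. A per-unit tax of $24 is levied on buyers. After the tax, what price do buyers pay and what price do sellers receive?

Buyers pay 461/7, sellers receive 293/7

Pre-tax equilibrium: p* = 389/7, q* = 299/7.
Tax on buyers shifts demand to qd = 265 − 4(p + 24) = 169 - 4p.
169 - 4p = -124 + 3p gives seller price ps = 293/7; buyers pay pb = 293/7 + 24 = 461/7.
New quantity: q = 265 − 4(461/7) = 11/7.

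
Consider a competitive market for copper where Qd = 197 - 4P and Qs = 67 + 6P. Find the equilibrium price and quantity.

Set Qd = Qs: 197 - 4P = 67 + 6P.
130 = 10P, so P* = 13.
Q* = 197 − 4(13) = 145.

P* = 13, Q* = 145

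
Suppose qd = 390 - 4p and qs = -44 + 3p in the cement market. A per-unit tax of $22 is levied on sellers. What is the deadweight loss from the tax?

Pre-tax equilibrium: p* = 62, q* = 142.
Tax on sellers shifts supply to qs = -44 + 3(p − 22) = -110 + 3p.
390 - 4p = -110 + 3p gives buyer price pb = 500/7; sellers receive ps = 500/7 − 22 = 346/7.
New quantity: q = 390 − 4(500/7) = 730/7.
DWL = ½ × 22 × (142 − 730/7) = 2904/7.

Deadweight loss = 2904/7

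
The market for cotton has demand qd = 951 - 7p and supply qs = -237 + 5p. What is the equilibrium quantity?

Set qd = qs: 951 - 7p = -237 + 5p.
1188 = 12p, so p* = 99.
q* = 951 − 7(99) = 258.

q* = 258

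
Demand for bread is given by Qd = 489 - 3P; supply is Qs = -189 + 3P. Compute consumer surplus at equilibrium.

Consumer surplus = 3750

Equilibrium: 489 - 3P = -189 + 3P gives P* = 113, Q* = 150.
Demand choke price (Qd = 0): P = 163.
CS = ½(163 − 113)(150) = 3750.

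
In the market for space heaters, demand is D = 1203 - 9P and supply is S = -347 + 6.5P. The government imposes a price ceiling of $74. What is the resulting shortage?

Shortage = 403

Equilibrium price would be P* = 100, so the ceiling at 74 binds.
At P = 74: D = 1203 − 9(74) = 537, S = -347 + 6.5(74) = 134.
Shortage = 537 − 134 = 403.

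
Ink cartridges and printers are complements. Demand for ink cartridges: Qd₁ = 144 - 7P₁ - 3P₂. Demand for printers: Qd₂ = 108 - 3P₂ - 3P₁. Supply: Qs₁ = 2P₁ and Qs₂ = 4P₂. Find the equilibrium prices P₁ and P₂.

P₁ = 38/3, P₂ = 10

Market 1: 144 - 7P₁ - 3P₂ = 2P₁ → 9P₁ + 3P₂ = 144.
Market 2: 7P₂ + 3P₁ = 108.
Eliminating P₂: 7×(1) − 3×(2) gives 54P₁ = 684, so P₁ = 38/3.
Back-substitute into (2): P₂ = (108 − 3×38/3) / 7 = 10.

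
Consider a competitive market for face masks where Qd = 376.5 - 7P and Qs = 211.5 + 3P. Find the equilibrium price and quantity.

Set Qd = Qs: 376.5 - 7P = 211.5 + 3P.
165 = 10P, so P* = 16.5.
Q* = 376.5 − 7(16.5) = 261.

P* = 16.5, Q* = 261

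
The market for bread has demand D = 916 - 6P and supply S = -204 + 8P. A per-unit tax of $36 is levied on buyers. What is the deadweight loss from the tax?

Deadweight loss = 15552/7

Pre-tax equilibrium: P* = 80, Q* = 436.
Tax on buyers shifts demand to D = 916 − 6(P + 36) = 700 - 6P.
700 - 6P = -204 + 8P gives seller price Ps = 452/7; buyers pay Pb = 452/7 + 36 = 704/7.
New quantity: Q = 916 − 6(704/7) = 2188/7.
DWL = ½ × 36 × (436 − 2188/7) = 15552/7.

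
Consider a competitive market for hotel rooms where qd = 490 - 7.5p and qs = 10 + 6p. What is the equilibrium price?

p* = 320/9

Set qd = qs: 490 - 7.5p = 10 + 6p.
480 = 13.5p, so p* = 320/9.
q* = 490 − 7.5(320/9) = 670/3.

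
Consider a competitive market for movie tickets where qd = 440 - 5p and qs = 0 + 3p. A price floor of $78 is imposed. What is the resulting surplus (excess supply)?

Surplus = 184

Equilibrium price would be p* = 55, so the floor at 78 binds.
At p = 78: qd = 50, qs = 234.
Surplus = 234 − 50 = 184.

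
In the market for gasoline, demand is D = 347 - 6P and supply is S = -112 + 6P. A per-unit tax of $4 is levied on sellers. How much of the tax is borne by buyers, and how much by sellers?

Pre-tax equilibrium: P* = 38.25, Q* = 117.5.
Tax on sellers shifts supply to S = -112 + 6(P − 4) = -136 + 6P.
347 - 6P = -136 + 6P gives buyer price Pb = 40.25; sellers receive Ps = 40.25 − 4 = 36.25.
New quantity: Q = 347 − 6(40.25) = 105.5.
Buyer burden = 40.25 − 38.25 = 2; seller burden = 38.25 − 36.25 = 2.

Buyers bear $2, sellers bear $2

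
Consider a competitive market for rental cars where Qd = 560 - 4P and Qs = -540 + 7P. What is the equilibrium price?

P* = 100

Set Qd = Qs: 560 - 4P = -540 + 7P.
1100 = 11P, so P* = 100.
Q* = 560 − 4(100) = 160.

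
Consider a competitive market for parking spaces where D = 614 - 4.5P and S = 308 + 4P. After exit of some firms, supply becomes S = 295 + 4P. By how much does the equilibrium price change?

Original equilibrium: P* = 36, Q* = 452.
New equilibrium: 614 - 4.5P = 295 + 4P, so 319 = 8.5P and P' = 638/17; Q' = 614 − 4.5(638/17) = 7567/17.
Change in price: 638/17 − 36 = 26/17.

ΔP = 26/17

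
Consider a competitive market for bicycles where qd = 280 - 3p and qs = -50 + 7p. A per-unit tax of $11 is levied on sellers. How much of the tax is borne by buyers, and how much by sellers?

Buyers bear $7.7, sellers bear $3.3

Pre-tax equilibrium: p* = 33, q* = 181.
Tax on sellers shifts supply to qs = -50 + 7(p − 11) = -127 + 7p.
280 - 3p = -127 + 7p gives buyer price pb = 40.7; sellers receive ps = 40.7 − 11 = 29.7.
New quantity: q = 280 − 3(40.7) = 157.9.
Buyer burden = 40.7 − 33 = 7.7; seller burden = 33 − 29.7 = 3.3.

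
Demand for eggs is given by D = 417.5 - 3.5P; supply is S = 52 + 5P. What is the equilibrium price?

Set D = S: 417.5 - 3.5P = 52 + 5P.
365.5 = 8.5P, so P* = 43.
Q* = 417.5 − 3.5(43) = 267.

P* = 43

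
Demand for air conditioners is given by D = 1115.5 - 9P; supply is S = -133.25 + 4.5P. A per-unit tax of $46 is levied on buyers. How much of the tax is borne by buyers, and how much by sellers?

Pre-tax equilibrium: P* = 92.5, Q* = 283.
Tax on buyers shifts demand to D = 1115.5 − 9(P + 46) = 701.5 - 9P.
701.5 - 9P = -133.25 + 4.5P gives seller price Ps = 371/6; buyers pay Pb = 371/6 + 46 = 647/6.
New quantity: Q = 1115.5 − 9(647/6) = 145.
Buyer burden = 647/6 − 92.5 = 46/3; seller burden = 92.5 − 371/6 = 92/3.

Buyers bear 46/3, sellers bear 92/3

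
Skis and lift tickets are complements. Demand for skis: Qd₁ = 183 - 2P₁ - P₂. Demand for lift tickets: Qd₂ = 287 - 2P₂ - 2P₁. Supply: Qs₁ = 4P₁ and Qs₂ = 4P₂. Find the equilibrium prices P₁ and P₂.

Market 1: 183 - 2P₁ - P₂ = 4P₁ → 6P₁ + P₂ = 183.
Market 2: 6P₂ + 2P₁ = 287.
Eliminating P₂: 6×(1) − 1×(2) gives 34P₁ = 811, so P₁ = 811/34.
Back-substitute into (2): P₂ = (287 − 2×811/34) / 6 = 678/17.

P₁ = 811/34, P₂ = 678/17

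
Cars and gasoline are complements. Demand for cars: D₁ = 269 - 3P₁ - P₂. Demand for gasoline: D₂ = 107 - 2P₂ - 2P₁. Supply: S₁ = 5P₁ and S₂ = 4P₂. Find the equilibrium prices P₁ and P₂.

P₁ = 1507/46, P₂ = 159/23

Market 1: 269 - 3P₁ - P₂ = 5P₁ → 8P₁ + P₂ = 269.
Market 2: 6P₂ + 2P₁ = 107.
Eliminating P₂: 6×(1) − 1×(2) gives 46P₁ = 1507, so P₁ = 1507/46.
Back-substitute into (2): P₂ = (107 − 2×1507/46) / 6 = 159/23.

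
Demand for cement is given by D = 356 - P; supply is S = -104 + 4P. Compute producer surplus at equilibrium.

Producer surplus = 8712

Equilibrium: 356 - P = -104 + 4P gives P* = 92, Q* = 264.
Supply starts at P = 26 (where S = 0).
PS = ½(92 − 26)(264) = 8712.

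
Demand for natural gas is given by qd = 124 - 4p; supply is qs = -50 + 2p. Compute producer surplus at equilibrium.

Equilibrium: 124 - 4p = -50 + 2p gives p* = 29, q* = 8.
Supply starts at p = 25 (where qs = 0).
PS = ½(29 − 25)(8) = 16.

Producer surplus = 16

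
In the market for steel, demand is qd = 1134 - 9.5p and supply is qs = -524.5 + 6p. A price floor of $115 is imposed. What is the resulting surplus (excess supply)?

Equilibrium price would be p* = 107, so the floor at 115 binds.
At p = 115: qd = 41.5, qs = 165.5.
Surplus = 165.5 − 41.5 = 124.

Surplus = 124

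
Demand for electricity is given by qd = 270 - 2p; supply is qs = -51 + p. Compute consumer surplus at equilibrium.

Equilibrium: 270 - 2p = -51 + p gives p* = 107, q* = 56.
Demand choke price (qd = 0): p = 135.
CS = ½(135 − 107)(56) = 784.

Consumer surplus = 784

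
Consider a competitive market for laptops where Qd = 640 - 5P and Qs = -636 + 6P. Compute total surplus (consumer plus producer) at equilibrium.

Total surplus = 660

Equilibrium: 640 - 5P = -636 + 6P gives P* = 116, Q* = 60.
Demand choke price: P = 128; supply starts at P = 106.
CS = ½(128 − 116)(60) = 360; PS = ½(116 − 106)(60) = 300.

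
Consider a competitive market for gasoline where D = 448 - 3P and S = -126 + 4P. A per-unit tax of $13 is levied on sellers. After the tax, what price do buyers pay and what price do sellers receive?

Pre-tax equilibrium: P* = 82, Q* = 202.
Tax on sellers shifts supply to S = -126 + 4(P − 13) = -178 + 4P.
448 - 3P = -178 + 4P gives buyer price Pb = 626/7; sellers receive Ps = 626/7 − 13 = 535/7.
New quantity: Q = 448 − 3(626/7) = 1258/7.

Buyers pay 626/7, sellers receive 535/7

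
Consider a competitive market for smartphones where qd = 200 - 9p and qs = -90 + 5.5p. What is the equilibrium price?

Set qd = qs: 200 - 9p = -90 + 5.5p.
290 = 14.5p, so p* = 20.
q* = 200 − 9(20) = 20.

p* = 20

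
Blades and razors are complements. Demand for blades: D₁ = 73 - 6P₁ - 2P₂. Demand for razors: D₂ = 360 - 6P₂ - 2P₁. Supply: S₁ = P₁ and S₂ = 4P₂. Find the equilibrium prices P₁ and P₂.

Market 1: 73 - 6P₁ - 2P₂ = P₁ → 7P₁ + 2P₂ = 73.
Market 2: 10P₂ + 2P₁ = 360.
Eliminating P₂: 10×(1) − 2×(2) gives 66P₁ = 10, so P₁ = 5/33.
Back-substitute into (2): P₂ = (360 − 2×5/33) / 10 = 1187/33.

P₁ = 5/33, P₂ = 1187/33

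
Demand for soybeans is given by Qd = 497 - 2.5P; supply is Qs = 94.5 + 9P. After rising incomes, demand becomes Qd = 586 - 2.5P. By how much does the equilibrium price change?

Original equilibrium: P* = 35, Q* = 409.5.
New equilibrium: 586 - 2.5P = 94.5 + 9P, so 491.5 = 11.5P and P' = 983/23; Q' = 586 − 2.5(983/23) = 22041/46.
Change in price: 983/23 − 35 = 178/23.

ΔP = 178/23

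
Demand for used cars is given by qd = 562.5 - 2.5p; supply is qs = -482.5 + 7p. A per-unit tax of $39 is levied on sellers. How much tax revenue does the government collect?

Pre-tax equilibrium: p* = 110, q* = 287.5.
Tax on sellers shifts supply to qs = -482.5 + 7(p − 39) = -755.5 + 7p.
562.5 - 2.5p = -755.5 + 7p gives buyer price pb = 2636/19; sellers receive ps = 2636/19 − 39 = 1895/19.
New quantity: q = 562.5 − 2.5(2636/19) = 8195/38.
Revenue = 39 × 8195/38 = 319605/38.

Tax revenue = 319605/38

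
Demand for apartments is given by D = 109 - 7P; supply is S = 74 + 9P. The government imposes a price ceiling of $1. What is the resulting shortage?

Shortage = 19

Equilibrium price would be P* = 2.1875, so the ceiling at 1 binds.
At P = 1: D = 109 − 7(1) = 102, S = 74 + 9(1) = 83.
Shortage = 102 − 83 = 19.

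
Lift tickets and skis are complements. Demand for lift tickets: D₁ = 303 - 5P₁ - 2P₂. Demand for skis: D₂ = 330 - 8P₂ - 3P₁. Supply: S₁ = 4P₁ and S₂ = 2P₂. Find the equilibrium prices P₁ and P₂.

P₁ = 395/14, P₂ = 687/28

Market 1: 303 - 5P₁ - 2P₂ = 4P₁ → 9P₁ + 2P₂ = 303.
Market 2: 10P₂ + 3P₁ = 330.
Eliminating P₂: 10×(1) − 2×(2) gives 84P₁ = 2370, so P₁ = 395/14.
Back-substitute into (2): P₂ = (330 − 3×395/14) / 10 = 687/28.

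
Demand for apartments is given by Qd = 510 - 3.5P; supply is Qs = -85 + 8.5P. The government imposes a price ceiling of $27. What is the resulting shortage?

Shortage = 271

Equilibrium price would be P* = 595/12, so the ceiling at 27 binds.
At P = 27: Qd = 510 − 3.5(27) = 415.5, Qs = -85 + 8.5(27) = 144.5.
Shortage = 415.5 − 144.5 = 271.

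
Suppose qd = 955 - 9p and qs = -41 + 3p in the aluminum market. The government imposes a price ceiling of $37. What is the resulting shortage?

Equilibrium price would be p* = 83, so the ceiling at 37 binds.
At p = 37: qd = 955 − 9(37) = 622, qs = -41 + 3(37) = 70.
Shortage = 622 − 70 = 552.

Shortage = 552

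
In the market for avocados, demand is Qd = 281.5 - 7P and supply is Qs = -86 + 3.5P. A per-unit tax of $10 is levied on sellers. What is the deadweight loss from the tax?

Pre-tax equilibrium: P* = 35, Q* = 36.5.
Tax on sellers shifts supply to Qs = -86 + 3.5(P − 10) = -121 + 3.5P.
281.5 - 7P = -121 + 3.5P gives buyer price Pb = 115/3; sellers receive Ps = 115/3 − 10 = 85/3.
New quantity: Q = 281.5 − 7(115/3) = 79/6.
DWL = ½ × 10 × (36.5 − 79/6) = 350/3.

Deadweight loss = 350/3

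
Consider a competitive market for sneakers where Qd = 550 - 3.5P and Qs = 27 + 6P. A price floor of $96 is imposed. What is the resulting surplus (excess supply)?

Surplus = 389

Equilibrium price would be P* = 1046/19, so the floor at 96 binds.
At P = 96: Qd = 214, Qs = 603.
Surplus = 603 − 214 = 389.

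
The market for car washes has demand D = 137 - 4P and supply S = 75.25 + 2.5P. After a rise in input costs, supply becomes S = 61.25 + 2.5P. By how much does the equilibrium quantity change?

ΔQ = -112/13

Original equilibrium: P* = 9.5, Q* = 99.
New equilibrium: 137 - 4P = 61.25 + 2.5P, so 75.75 = 6.5P and P' = 303/26; Q' = 137 − 4(303/26) = 1175/13.
Change in quantity: 1175/13 − 99 = -112/13.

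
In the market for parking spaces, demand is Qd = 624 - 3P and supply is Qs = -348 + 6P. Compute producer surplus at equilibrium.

Equilibrium: 624 - 3P = -348 + 6P gives P* = 108, Q* = 300.
Supply starts at P = 58 (where Qs = 0).
PS = ½(108 − 58)(300) = 7500.

Producer surplus = 7500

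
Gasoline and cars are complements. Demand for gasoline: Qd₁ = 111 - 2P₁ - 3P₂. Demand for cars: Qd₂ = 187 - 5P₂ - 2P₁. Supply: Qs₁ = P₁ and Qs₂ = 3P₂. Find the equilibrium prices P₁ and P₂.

Market 1: 111 - 2P₁ - 3P₂ = P₁ → 3P₁ + 3P₂ = 111.
Market 2: 8P₂ + 2P₁ = 187.
Eliminating P₂: 8×(1) − 3×(2) gives 18P₁ = 327, so P₁ = 109/6.
Back-substitute into (2): P₂ = (187 − 2×109/6) / 8 = 113/6.

P₁ = 109/6, P₂ = 113/6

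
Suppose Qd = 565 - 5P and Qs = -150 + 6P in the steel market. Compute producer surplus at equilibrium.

Producer surplus = 4800

Equilibrium: 565 - 5P = -150 + 6P gives P* = 65, Q* = 240.
Supply starts at P = 25 (where Qs = 0).
PS = ½(65 − 25)(240) = 4800.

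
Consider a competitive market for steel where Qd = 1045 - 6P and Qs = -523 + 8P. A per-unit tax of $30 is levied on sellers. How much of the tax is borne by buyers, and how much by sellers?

Buyers bear 120/7, sellers bear 90/7

Pre-tax equilibrium: P* = 112, Q* = 373.
Tax on sellers shifts supply to Qs = -523 + 8(P − 30) = -763 + 8P.
1045 - 6P = -763 + 8P gives buyer price Pb = 904/7; sellers receive Ps = 904/7 − 30 = 694/7.
New quantity: Q = 1045 − 6(904/7) = 1891/7.
Buyer burden = 904/7 − 112 = 120/7; seller burden = 112 − 694/7 = 90/7.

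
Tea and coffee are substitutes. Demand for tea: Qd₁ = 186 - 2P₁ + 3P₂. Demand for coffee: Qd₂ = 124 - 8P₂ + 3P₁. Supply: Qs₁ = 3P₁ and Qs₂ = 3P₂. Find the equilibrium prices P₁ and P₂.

P₁ = 1209/23, P₂ = 589/23

Market 1: 186 - 2P₁ + 3P₂ = 3P₁ → 5P₁ - 3P₂ = 186.
Market 2: 11P₂ - 3P₁ = 124.
Eliminating P₂: 11×(1) + 3×(2) gives 46P₁ = 2418, so P₁ = 1209/23.
Back-substitute into (2): P₂ = (124 + 3×1209/23) / 11 = 589/23.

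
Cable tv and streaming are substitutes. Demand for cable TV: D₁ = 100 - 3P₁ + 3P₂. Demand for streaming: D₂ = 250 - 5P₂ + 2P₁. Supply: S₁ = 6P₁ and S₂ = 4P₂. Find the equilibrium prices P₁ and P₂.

Market 1: 100 - 3P₁ + 3P₂ = 6P₁ → 9P₁ - 3P₂ = 100.
Market 2: 9P₂ - 2P₁ = 250.
Eliminating P₂: 9×(1) + 3×(2) gives 75P₁ = 1650, so P₁ = 22.
Back-substitute into (2): P₂ = (250 + 2×22) / 9 = 98/3.

P₁ = 22, P₂ = 98/3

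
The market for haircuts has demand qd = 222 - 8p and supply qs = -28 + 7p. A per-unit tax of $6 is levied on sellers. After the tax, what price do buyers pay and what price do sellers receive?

Pre-tax equilibrium: p* = 50/3, q* = 266/3.
Tax on sellers shifts supply to qs = -28 + 7(p − 6) = -70 + 7p.
222 - 8p = -70 + 7p gives buyer price pb = 292/15; sellers receive ps = 292/15 − 6 = 202/15.
New quantity: q = 222 − 8(292/15) = 994/15.

Buyers pay 292/15, sellers receive 202/15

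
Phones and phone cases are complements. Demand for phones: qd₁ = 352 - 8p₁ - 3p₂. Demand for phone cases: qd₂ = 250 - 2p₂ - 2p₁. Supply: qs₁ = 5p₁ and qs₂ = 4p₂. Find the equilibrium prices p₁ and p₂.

p₁ = 227/12, p₂ = 1273/36

Market 1: 352 - 8p₁ - 3p₂ = 5p₁ → 13p₁ + 3p₂ = 352.
Market 2: 6p₂ + 2p₁ = 250.
Eliminating p₂: 6×(1) − 3×(2) gives 72p₁ = 1362, so p₁ = 227/12.
Back-substitute into (2): p₂ = (250 − 2×227/12) / 6 = 1273/36.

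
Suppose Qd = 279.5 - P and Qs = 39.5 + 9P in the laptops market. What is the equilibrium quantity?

Set Qd = Qs: 279.5 - P = 39.5 + 9P.
240 = 10P, so P* = 24.
Q* = 279.5 − 1(24) = 255.5.

Q* = 255.5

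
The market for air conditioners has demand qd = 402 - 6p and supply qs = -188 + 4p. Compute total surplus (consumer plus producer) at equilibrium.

Total surplus = 480

Equilibrium: 402 - 6p = -188 + 4p gives p* = 59, q* = 48.
Demand choke price: p = 67; supply starts at p = 47.
CS = ½(67 − 59)(48) = 192; PS = ½(59 − 47)(48) = 288.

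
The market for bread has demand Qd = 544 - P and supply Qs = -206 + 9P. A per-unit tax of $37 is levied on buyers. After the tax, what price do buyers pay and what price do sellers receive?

Pre-tax equilibrium: P* = 75, Q* = 469.
Tax on buyers shifts demand to Qd = 544 − 1(P + 37) = 507 - P.
507 - P = -206 + 9P gives seller price Ps = 71.3; buyers pay Pb = 71.3 + 37 = 108.3.
New quantity: Q = 544 − 1(108.3) = 435.7.

Buyers pay $108.3, sellers receive $71.3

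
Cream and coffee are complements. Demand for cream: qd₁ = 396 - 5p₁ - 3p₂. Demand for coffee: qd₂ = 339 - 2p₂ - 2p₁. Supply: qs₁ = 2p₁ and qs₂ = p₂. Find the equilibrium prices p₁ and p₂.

Market 1: 396 - 5p₁ - 3p₂ = 2p₁ → 7p₁ + 3p₂ = 396.
Market 2: 3p₂ + 2p₁ = 339.
Eliminating p₂: 3×(1) − 3×(2) gives 15p₁ = 171, so p₁ = 11.4.
Back-substitute into (2): p₂ = (339 − 2×11.4) / 3 = 105.4.

p₁ = 11.4, p₂ = 105.4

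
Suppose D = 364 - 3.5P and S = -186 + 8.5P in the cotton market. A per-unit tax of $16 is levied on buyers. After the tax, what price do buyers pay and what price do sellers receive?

Buyers pay 343/6, sellers receive 247/6

Pre-tax equilibrium: P* = 275/6, Q* = 2443/12.
Tax on buyers shifts demand to D = 364 − 3.5(P + 16) = 308 - 3.5P.
308 - 3.5P = -186 + 8.5P gives seller price Ps = 247/6; buyers pay Pb = 247/6 + 16 = 343/6.
New quantity: Q = 364 − 3.5(343/6) = 1967/12.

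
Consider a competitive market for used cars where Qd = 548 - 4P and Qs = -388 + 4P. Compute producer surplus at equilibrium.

Producer surplus = 800

Equilibrium: 548 - 4P = -388 + 4P gives P* = 117, Q* = 80.
Supply starts at P = 97 (where Qs = 0).
PS = ½(117 − 97)(80) = 800.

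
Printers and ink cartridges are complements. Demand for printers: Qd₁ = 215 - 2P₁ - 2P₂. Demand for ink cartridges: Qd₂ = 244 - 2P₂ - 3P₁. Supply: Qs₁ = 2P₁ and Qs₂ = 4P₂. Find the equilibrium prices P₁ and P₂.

P₁ = 401/9, P₂ = 331/18

Market 1: 215 - 2P₁ - 2P₂ = 2P₁ → 4P₁ + 2P₂ = 215.
Market 2: 6P₂ + 3P₁ = 244.
Eliminating P₂: 6×(1) − 2×(2) gives 18P₁ = 802, so P₁ = 401/9.
Back-substitute into (2): P₂ = (244 − 3×401/9) / 6 = 331/18.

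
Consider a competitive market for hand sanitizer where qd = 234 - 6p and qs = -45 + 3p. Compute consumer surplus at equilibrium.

Consumer surplus = 192

Equilibrium: 234 - 6p = -45 + 3p gives p* = 31, q* = 48.
Demand choke price (qd = 0): p = 39.
CS = ½(39 − 31)(48) = 192.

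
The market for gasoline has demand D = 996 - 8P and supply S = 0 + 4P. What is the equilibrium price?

P* = 83

Set D = S: 996 - 8P = 0 + 4P.
996 = 12P, so P* = 83.
Q* = 996 − 8(83) = 332.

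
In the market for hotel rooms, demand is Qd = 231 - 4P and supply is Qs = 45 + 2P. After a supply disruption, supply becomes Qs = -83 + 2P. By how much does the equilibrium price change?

Original equilibrium: P* = 31, Q* = 107.
New equilibrium: 231 - 4P = -83 + 2P, so 314 = 6P and P' = 157/3; Q' = 231 − 4(157/3) = 65/3.
Change in price: 157/3 − 31 = 64/3.

ΔP = 64/3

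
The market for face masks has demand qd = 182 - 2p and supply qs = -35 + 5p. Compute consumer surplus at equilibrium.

Equilibrium: 182 - 2p = -35 + 5p gives p* = 31, q* = 120.
Demand choke price (qd = 0): p = 91.
CS = ½(91 − 31)(120) = 3600.

Consumer surplus = 3600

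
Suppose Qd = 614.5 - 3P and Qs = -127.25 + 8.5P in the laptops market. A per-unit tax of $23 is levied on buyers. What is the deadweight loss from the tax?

Deadweight loss = 586.5

Pre-tax equilibrium: P* = 64.5, Q* = 421.
Tax on buyers shifts demand to Qd = 614.5 − 3(P + 23) = 545.5 - 3P.
545.5 - 3P = -127.25 + 8.5P gives seller price Ps = 58.5; buyers pay Pb = 58.5 + 23 = 81.5.
New quantity: Q = 614.5 − 3(81.5) = 370.
DWL = ½ × 23 × (421 − 370) = 586.5.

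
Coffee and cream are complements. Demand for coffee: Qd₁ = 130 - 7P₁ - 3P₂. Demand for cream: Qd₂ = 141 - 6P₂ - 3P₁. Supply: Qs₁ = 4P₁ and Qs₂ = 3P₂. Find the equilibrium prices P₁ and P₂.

Market 1: 130 - 7P₁ - 3P₂ = 4P₁ → 11P₁ + 3P₂ = 130.
Market 2: 9P₂ + 3P₁ = 141.
Eliminating P₂: 9×(1) − 3×(2) gives 90P₁ = 747, so P₁ = 8.3.
Back-substitute into (2): P₂ = (141 − 3×8.3) / 9 = 12.9.

P₁ = 8.3, P₂ = 12.9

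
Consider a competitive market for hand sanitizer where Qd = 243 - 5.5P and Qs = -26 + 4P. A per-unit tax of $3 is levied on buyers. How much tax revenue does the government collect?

Pre-tax equilibrium: P* = 538/19, Q* = 1658/19.
Tax on buyers shifts demand to Qd = 243 − 5.5(P + 3) = 226.5 - 5.5P.
226.5 - 5.5P = -26 + 4P gives seller price Ps = 505/19; buyers pay Pb = 505/19 + 3 = 562/19.
New quantity: Q = 243 − 5.5(562/19) = 1526/19.
Revenue = 3 × 1526/19 = 4578/19.

Tax revenue = 4578/19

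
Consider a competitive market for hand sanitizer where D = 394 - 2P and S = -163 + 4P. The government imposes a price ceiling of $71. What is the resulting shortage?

Shortage = 131

Equilibrium price would be P* = 557/6, so the ceiling at 71 binds.
At P = 71: D = 394 − 2(71) = 252, S = -163 + 4(71) = 121.
Shortage = 252 − 121 = 131.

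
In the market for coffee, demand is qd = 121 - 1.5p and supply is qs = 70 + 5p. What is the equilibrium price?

p* = 102/13

Set qd = qs: 121 - 1.5p = 70 + 5p.
51 = 6.5p, so p* = 102/13.
q* = 121 − 1.5(102/13) = 1420/13.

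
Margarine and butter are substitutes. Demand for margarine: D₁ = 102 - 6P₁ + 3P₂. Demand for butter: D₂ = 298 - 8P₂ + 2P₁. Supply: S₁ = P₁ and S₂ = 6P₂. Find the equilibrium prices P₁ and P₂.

P₁ = 1161/46, P₂ = 1145/46

Market 1: 102 - 6P₁ + 3P₂ = P₁ → 7P₁ - 3P₂ = 102.
Market 2: 14P₂ - 2P₁ = 298.
Eliminating P₂: 14×(1) + 3×(2) gives 92P₁ = 2322, so P₁ = 1161/46.
Back-substitute into (2): P₂ = (298 + 2×1161/46) / 14 = 1145/46.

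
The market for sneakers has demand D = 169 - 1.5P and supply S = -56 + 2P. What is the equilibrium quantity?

Q* = 508/7

Set D = S: 169 - 1.5P = -56 + 2P.
225 = 3.5P, so P* = 450/7.
Q* = 169 − 1.5(450/7) = 508/7.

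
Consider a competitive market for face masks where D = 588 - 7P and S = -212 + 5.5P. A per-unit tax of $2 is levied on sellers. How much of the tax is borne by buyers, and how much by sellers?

Buyers bear $0.88, sellers bear $1.12

Pre-tax equilibrium: P* = 64, Q* = 140.
Tax on sellers shifts supply to S = -212 + 5.5(P − 2) = -223 + 5.5P.
588 - 7P = -223 + 5.5P gives buyer price Pb = 64.88; sellers receive Ps = 64.88 − 2 = 62.88.
New quantity: Q = 588 − 7(64.88) = 133.84.
Buyer burden = 64.88 − 64 = 0.88; seller burden = 64 − 62.88 = 1.12.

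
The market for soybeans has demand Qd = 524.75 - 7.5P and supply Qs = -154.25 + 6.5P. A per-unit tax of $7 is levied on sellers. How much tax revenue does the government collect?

Tax revenue = 956.375

Pre-tax equilibrium: P* = 48.5, Q* = 161.
Tax on sellers shifts supply to Qs = -154.25 + 6.5(P − 7) = -199.75 + 6.5P.
524.75 - 7.5P = -199.75 + 6.5P gives buyer price Pb = 51.75; sellers receive Ps = 51.75 − 7 = 44.75.
New quantity: Q = 524.75 − 7.5(51.75) = 136.625.
Revenue = 7 × 136.625 = 956.375.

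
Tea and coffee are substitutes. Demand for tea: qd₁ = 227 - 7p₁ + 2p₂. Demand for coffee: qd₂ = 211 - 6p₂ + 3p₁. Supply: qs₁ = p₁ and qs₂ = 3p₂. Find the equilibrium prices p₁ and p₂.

Market 1: 227 - 7p₁ + 2p₂ = p₁ → 8p₁ - 2p₂ = 227.
Market 2: 9p₂ - 3p₁ = 211.
Eliminating p₂: 9×(1) + 2×(2) gives 66p₁ = 2465, so p₁ = 2465/66.
Back-substitute into (2): p₂ = (211 + 3×2465/66) / 9 = 2369/66.

p₁ = 2465/66, p₂ = 2369/66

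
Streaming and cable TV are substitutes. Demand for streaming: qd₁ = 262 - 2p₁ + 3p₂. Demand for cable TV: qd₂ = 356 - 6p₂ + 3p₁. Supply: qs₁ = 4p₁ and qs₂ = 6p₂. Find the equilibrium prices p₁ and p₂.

p₁ = 468/7, p₂ = 974/21

Market 1: 262 - 2p₁ + 3p₂ = 4p₁ → 6p₁ - 3p₂ = 262.
Market 2: 12p₂ - 3p₁ = 356.
Eliminating p₂: 12×(1) + 3×(2) gives 63p₁ = 4212, so p₁ = 468/7.
Back-substitute into (2): p₂ = (356 + 3×468/7) / 12 = 974/21.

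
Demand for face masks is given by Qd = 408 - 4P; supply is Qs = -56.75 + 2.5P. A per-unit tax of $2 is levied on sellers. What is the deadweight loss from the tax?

Deadweight loss = 40/13

Pre-tax equilibrium: P* = 71.5, Q* = 122.
Tax on sellers shifts supply to Qs = -56.75 + 2.5(P − 2) = -61.75 + 2.5P.
408 - 4P = -61.75 + 2.5P gives buyer price Pb = 1879/26; sellers receive Ps = 1879/26 − 2 = 1827/26.
New quantity: Q = 408 − 4(1879/26) = 1546/13.
DWL = ½ × 2 × (122 − 1546/13) = 40/13.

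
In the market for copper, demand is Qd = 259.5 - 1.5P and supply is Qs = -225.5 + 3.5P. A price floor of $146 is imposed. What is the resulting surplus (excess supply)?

Surplus = 245

Equilibrium price would be P* = 97, so the floor at 146 binds.
At P = 146: Qd = 40.5, Qs = 285.5.
Surplus = 285.5 − 40.5 = 245.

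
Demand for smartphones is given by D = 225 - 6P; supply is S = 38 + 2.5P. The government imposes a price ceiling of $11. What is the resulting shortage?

Shortage = 93.5

Equilibrium price would be P* = 22, so the ceiling at 11 binds.
At P = 11: D = 225 − 6(11) = 159, S = 38 + 2.5(11) = 65.5.
Shortage = 159 − 65.5 = 93.5.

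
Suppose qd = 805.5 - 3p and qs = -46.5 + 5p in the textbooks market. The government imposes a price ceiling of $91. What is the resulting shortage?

Shortage = 124

Equilibrium price would be p* = 106.5, so the ceiling at 91 binds.
At p = 91: qd = 805.5 − 3(91) = 532.5, qs = -46.5 + 5(91) = 408.5.
Shortage = 532.5 − 408.5 = 124.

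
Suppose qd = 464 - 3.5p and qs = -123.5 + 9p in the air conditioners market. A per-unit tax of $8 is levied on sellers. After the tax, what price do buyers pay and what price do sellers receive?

Buyers pay $52.76, sellers receive $44.76

Pre-tax equilibrium: p* = 47, q* = 299.5.
Tax on sellers shifts supply to qs = -123.5 + 9(p − 8) = -195.5 + 9p.
464 - 3.5p = -195.5 + 9p gives buyer price pb = 52.76; sellers receive ps = 52.76 − 8 = 44.76.
New quantity: q = 464 − 3.5(52.76) = 279.34.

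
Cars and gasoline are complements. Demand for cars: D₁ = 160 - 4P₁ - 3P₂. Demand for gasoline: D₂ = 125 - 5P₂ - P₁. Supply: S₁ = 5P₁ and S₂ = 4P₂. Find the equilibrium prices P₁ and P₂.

Market 1: 160 - 4P₁ - 3P₂ = 5P₁ → 9P₁ + 3P₂ = 160.
Market 2: 9P₂ + P₁ = 125.
Eliminating P₂: 9×(1) − 3×(2) gives 78P₁ = 1065, so P₁ = 355/26.
Back-substitute into (2): P₂ = (125 − 1×355/26) / 9 = 965/78.

P₁ = 355/26, P₂ = 965/78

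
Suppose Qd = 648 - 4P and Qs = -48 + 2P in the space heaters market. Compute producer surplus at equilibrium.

Producer surplus = 8464

Equilibrium: 648 - 4P = -48 + 2P gives P* = 116, Q* = 184.
Supply starts at P = 24 (where Qs = 0).
PS = ½(116 − 24)(184) = 8464.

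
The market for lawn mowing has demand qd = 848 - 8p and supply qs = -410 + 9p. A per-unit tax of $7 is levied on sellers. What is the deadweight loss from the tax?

Pre-tax equilibrium: p* = 74, q* = 256.
Tax on sellers shifts supply to qs = -410 + 9(p − 7) = -473 + 9p.
848 - 8p = -473 + 9p gives buyer price pb = 1321/17; sellers receive ps = 1321/17 − 7 = 1202/17.
New quantity: q = 848 − 8(1321/17) = 3848/17.
DWL = ½ × 7 × (256 − 3848/17) = 1764/17.

Deadweight loss = 1764/17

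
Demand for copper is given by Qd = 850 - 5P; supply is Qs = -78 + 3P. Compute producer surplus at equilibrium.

Equilibrium: 850 - 5P = -78 + 3P gives P* = 116, Q* = 270.
Supply starts at P = 26 (where Qs = 0).
PS = ½(116 − 26)(270) = 12150.

Producer surplus = 12150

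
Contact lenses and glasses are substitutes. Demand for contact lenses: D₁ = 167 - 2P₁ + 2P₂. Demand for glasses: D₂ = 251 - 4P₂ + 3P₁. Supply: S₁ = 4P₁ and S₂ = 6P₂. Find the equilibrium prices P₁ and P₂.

Market 1: 167 - 2P₁ + 2P₂ = 4P₁ → 6P₁ - 2P₂ = 167.
Market 2: 10P₂ - 3P₁ = 251.
Eliminating P₂: 10×(1) + 2×(2) gives 54P₁ = 2172, so P₁ = 362/9.
Back-substitute into (2): P₂ = (251 + 3×362/9) / 10 = 223/6.

P₁ = 362/9, P₂ = 223/6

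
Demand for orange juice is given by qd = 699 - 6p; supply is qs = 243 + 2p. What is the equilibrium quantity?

q* = 357

Set qd = qs: 699 - 6p = 243 + 2p.
456 = 8p, so p* = 57.
q* = 699 − 6(57) = 357.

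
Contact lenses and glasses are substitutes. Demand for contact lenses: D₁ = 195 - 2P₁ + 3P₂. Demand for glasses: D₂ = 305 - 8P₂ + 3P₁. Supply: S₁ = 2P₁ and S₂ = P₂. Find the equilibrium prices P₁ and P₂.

P₁ = 890/9, P₂ = 1805/27

Market 1: 195 - 2P₁ + 3P₂ = 2P₁ → 4P₁ - 3P₂ = 195.
Market 2: 9P₂ - 3P₁ = 305.
Eliminating P₂: 9×(1) + 3×(2) gives 27P₁ = 2670, so P₁ = 890/9.
Back-substitute into (2): P₂ = (305 + 3×890/9) / 9 = 1805/27.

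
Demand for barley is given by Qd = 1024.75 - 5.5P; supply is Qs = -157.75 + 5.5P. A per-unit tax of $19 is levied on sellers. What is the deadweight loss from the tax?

Pre-tax equilibrium: P* = 107.5, Q* = 433.5.
Tax on sellers shifts supply to Qs = -157.75 + 5.5(P − 19) = -262.25 + 5.5P.
1024.75 - 5.5P = -262.25 + 5.5P gives buyer price Pb = 117; sellers receive Ps = 117 − 19 = 98.
New quantity: Q = 1024.75 − 5.5(117) = 381.25.
DWL = ½ × 19 × (433.5 − 381.25) = 496.375.

Deadweight loss = 496.375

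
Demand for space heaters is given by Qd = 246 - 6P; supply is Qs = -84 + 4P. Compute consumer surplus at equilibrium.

Equilibrium: 246 - 6P = -84 + 4P gives P* = 33, Q* = 48.
Demand choke price (Qd = 0): P = 41.
CS = ½(41 − 33)(48) = 192.

Consumer surplus = 192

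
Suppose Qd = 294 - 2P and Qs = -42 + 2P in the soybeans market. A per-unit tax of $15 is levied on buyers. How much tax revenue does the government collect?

Pre-tax equilibrium: P* = 84, Q* = 126.
Tax on buyers shifts demand to Qd = 294 − 2(P + 15) = 264 - 2P.
264 - 2P = -42 + 2P gives seller price Ps = 76.5; buyers pay Pb = 76.5 + 15 = 91.5.
New quantity: Q = 294 − 2(91.5) = 111.
Revenue = 15 × 111 = 1665.

Tax revenue = 1665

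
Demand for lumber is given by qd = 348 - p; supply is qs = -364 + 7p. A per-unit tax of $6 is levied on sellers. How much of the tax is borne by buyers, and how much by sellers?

Buyers bear $5.25, sellers bear $0.75

Pre-tax equilibrium: p* = 89, q* = 259.
Tax on sellers shifts supply to qs = -364 + 7(p − 6) = -406 + 7p.
348 - p = -406 + 7p gives buyer price pb = 94.25; sellers receive ps = 94.25 − 6 = 88.25.
New quantity: q = 348 − 1(94.25) = 253.75.
Buyer burden = 94.25 − 89 = 5.25; seller burden = 89 − 88.25 = 0.75.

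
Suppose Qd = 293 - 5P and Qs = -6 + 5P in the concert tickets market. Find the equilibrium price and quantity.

Set Qd = Qs: 293 - 5P = -6 + 5P.
299 = 10P, so P* = 29.9.
Q* = 293 − 5(29.9) = 143.5.

P* = 29.9, Q* = 143.5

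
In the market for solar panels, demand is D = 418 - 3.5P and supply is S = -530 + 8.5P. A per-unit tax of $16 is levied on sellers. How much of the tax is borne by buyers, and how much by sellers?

Pre-tax equilibrium: P* = 79, Q* = 141.5.
Tax on sellers shifts supply to S = -530 + 8.5(P − 16) = -666 + 8.5P.
418 - 3.5P = -666 + 8.5P gives buyer price Pb = 271/3; sellers receive Ps = 271/3 − 16 = 223/3.
New quantity: Q = 418 − 3.5(271/3) = 611/6.
Buyer burden = 271/3 − 79 = 34/3; seller burden = 79 − 223/3 = 14/3.

Buyers bear 34/3, sellers bear 14/3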